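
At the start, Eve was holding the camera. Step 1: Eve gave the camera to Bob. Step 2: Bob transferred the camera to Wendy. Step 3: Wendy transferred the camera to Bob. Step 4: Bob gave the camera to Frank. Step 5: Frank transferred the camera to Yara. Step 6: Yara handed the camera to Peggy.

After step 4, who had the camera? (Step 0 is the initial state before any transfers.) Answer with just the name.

Tracking the camera holder through step 4:
After step 0 (start): Eve
After step 1: Bob
After step 2: Wendy
After step 3: Bob
After step 4: Frank

At step 4, the holder is Frank.

Answer: Frank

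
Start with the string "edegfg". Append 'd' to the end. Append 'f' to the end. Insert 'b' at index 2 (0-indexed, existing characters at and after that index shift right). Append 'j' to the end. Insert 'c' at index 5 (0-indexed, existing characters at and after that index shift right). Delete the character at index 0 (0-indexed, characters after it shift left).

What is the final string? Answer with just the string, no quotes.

Applying each edit step by step:
Start: "edegfg"
Op 1 (append 'd'): "edegfg" -> "edegfgd"
Op 2 (append 'f'): "edegfgd" -> "edegfgdf"
Op 3 (insert 'b' at idx 2): "edegfgdf" -> "edbegfgdf"
Op 4 (append 'j'): "edbegfgdf" -> "edbegfgdfj"
Op 5 (insert 'c' at idx 5): "edbegfgdfj" -> "edbegcfgdfj"
Op 6 (delete idx 0 = 'e'): "edbegcfgdfj" -> "dbegcfgdfj"

Answer: dbegcfgdfj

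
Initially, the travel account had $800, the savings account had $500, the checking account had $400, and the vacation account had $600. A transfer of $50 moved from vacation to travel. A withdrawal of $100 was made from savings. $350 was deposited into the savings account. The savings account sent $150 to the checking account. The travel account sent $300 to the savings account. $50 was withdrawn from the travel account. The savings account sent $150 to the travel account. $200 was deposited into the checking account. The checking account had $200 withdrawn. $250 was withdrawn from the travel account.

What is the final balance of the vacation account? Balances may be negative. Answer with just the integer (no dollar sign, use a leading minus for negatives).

Tracking account balances step by step:
Start: travel=800, savings=500, checking=400, vacation=600
Event 1 (transfer 50 vacation -> travel): vacation: 600 - 50 = 550, travel: 800 + 50 = 850. Balances: travel=850, savings=500, checking=400, vacation=550
Event 2 (withdraw 100 from savings): savings: 500 - 100 = 400. Balances: travel=850, savings=400, checking=400, vacation=550
Event 3 (deposit 350 to savings): savings: 400 + 350 = 750. Balances: travel=850, savings=750, checking=400, vacation=550
Event 4 (transfer 150 savings -> checking): savings: 750 - 150 = 600, checking: 400 + 150 = 550. Balances: travel=850, savings=600, checking=550, vacation=550
Event 5 (transfer 300 travel -> savings): travel: 850 - 300 = 550, savings: 600 + 300 = 900. Balances: travel=550, savings=900, checking=550, vacation=550
Event 6 (withdraw 50 from travel): travel: 550 - 50 = 500. Balances: travel=500, savings=900, checking=550, vacation=550
Event 7 (transfer 150 savings -> travel): savings: 900 - 150 = 750, travel: 500 + 150 = 650. Balances: travel=650, savings=750, checking=550, vacation=550
Event 8 (deposit 200 to checking): checking: 550 + 200 = 750. Balances: travel=650, savings=750, checking=750, vacation=550
Event 9 (withdraw 200 from checking): checking: 750 - 200 = 550. Balances: travel=650, savings=750, checking=550, vacation=550
Event 10 (withdraw 250 from travel): travel: 650 - 250 = 400. Balances: travel=400, savings=750, checking=550, vacation=550

Final balance of vacation: 550

Answer: 550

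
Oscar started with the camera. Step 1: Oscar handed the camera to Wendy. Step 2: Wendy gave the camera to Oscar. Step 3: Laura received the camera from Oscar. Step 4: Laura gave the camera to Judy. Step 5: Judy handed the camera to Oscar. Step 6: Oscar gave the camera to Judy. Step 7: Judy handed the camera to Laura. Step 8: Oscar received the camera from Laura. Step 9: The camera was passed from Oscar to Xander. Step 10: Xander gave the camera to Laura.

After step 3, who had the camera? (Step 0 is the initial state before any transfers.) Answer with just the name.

Answer: Laura

Derivation:
Tracking the camera holder through step 3:
After step 0 (start): Oscar
After step 1: Wendy
After step 2: Oscar
After step 3: Laura

At step 3, the holder is Laura.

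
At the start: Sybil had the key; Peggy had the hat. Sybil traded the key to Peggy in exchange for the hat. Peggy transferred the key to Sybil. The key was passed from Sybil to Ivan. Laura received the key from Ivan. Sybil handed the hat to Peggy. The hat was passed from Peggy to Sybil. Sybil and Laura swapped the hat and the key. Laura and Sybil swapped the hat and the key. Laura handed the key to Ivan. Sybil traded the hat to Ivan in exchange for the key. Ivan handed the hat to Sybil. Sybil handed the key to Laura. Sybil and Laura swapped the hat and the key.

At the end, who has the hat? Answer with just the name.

Tracking all object holders:
Start: key:Sybil, hat:Peggy
Event 1 (swap key<->hat: now key:Peggy, hat:Sybil). State: key:Peggy, hat:Sybil
Event 2 (give key: Peggy -> Sybil). State: key:Sybil, hat:Sybil
Event 3 (give key: Sybil -> Ivan). State: key:Ivan, hat:Sybil
Event 4 (give key: Ivan -> Laura). State: key:Laura, hat:Sybil
Event 5 (give hat: Sybil -> Peggy). State: key:Laura, hat:Peggy
Event 6 (give hat: Peggy -> Sybil). State: key:Laura, hat:Sybil
Event 7 (swap hat<->key: now hat:Laura, key:Sybil). State: key:Sybil, hat:Laura
Event 8 (swap hat<->key: now hat:Sybil, key:Laura). State: key:Laura, hat:Sybil
Event 9 (give key: Laura -> Ivan). State: key:Ivan, hat:Sybil
Event 10 (swap hat<->key: now hat:Ivan, key:Sybil). State: key:Sybil, hat:Ivan
Event 11 (give hat: Ivan -> Sybil). State: key:Sybil, hat:Sybil
Event 12 (give key: Sybil -> Laura). State: key:Laura, hat:Sybil
Event 13 (swap hat<->key: now hat:Laura, key:Sybil). State: key:Sybil, hat:Laura

Final state: key:Sybil, hat:Laura
The hat is held by Laura.

Answer: Laura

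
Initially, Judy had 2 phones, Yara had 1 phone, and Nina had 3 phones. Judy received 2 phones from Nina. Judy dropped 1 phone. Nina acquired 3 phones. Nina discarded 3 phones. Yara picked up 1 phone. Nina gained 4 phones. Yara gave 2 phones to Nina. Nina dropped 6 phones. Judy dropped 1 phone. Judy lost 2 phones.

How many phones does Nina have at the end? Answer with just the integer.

Answer: 1

Derivation:
Tracking counts step by step:
Start: Judy=2, Yara=1, Nina=3
Event 1 (Nina -> Judy, 2): Nina: 3 -> 1, Judy: 2 -> 4. State: Judy=4, Yara=1, Nina=1
Event 2 (Judy -1): Judy: 4 -> 3. State: Judy=3, Yara=1, Nina=1
Event 3 (Nina +3): Nina: 1 -> 4. State: Judy=3, Yara=1, Nina=4
Event 4 (Nina -3): Nina: 4 -> 1. State: Judy=3, Yara=1, Nina=1
Event 5 (Yara +1): Yara: 1 -> 2. State: Judy=3, Yara=2, Nina=1
Event 6 (Nina +4): Nina: 1 -> 5. State: Judy=3, Yara=2, Nina=5
Event 7 (Yara -> Nina, 2): Yara: 2 -> 0, Nina: 5 -> 7. State: Judy=3, Yara=0, Nina=7
Event 8 (Nina -6): Nina: 7 -> 1. State: Judy=3, Yara=0, Nina=1
Event 9 (Judy -1): Judy: 3 -> 2. State: Judy=2, Yara=0, Nina=1
Event 10 (Judy -2): Judy: 2 -> 0. State: Judy=0, Yara=0, Nina=1

Nina's final count: 1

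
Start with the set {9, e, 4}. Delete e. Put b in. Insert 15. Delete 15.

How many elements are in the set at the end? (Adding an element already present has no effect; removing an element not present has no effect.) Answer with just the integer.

Answer: 3

Derivation:
Tracking the set through each operation:
Start: {4, 9, e}
Event 1 (remove e): removed. Set: {4, 9}
Event 2 (add b): added. Set: {4, 9, b}
Event 3 (add 15): added. Set: {15, 4, 9, b}
Event 4 (remove 15): removed. Set: {4, 9, b}

Final set: {4, 9, b} (size 3)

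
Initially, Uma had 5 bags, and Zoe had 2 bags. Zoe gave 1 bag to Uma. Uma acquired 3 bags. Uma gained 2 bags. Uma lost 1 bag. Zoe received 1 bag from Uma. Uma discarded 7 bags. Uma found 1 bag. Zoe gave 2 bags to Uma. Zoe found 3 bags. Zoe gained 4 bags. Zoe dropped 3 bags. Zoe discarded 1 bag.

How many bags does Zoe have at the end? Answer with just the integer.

Tracking counts step by step:
Start: Uma=5, Zoe=2
Event 1 (Zoe -> Uma, 1): Zoe: 2 -> 1, Uma: 5 -> 6. State: Uma=6, Zoe=1
Event 2 (Uma +3): Uma: 6 -> 9. State: Uma=9, Zoe=1
Event 3 (Uma +2): Uma: 9 -> 11. State: Uma=11, Zoe=1
Event 4 (Uma -1): Uma: 11 -> 10. State: Uma=10, Zoe=1
Event 5 (Uma -> Zoe, 1): Uma: 10 -> 9, Zoe: 1 -> 2. State: Uma=9, Zoe=2
Event 6 (Uma -7): Uma: 9 -> 2. State: Uma=2, Zoe=2
Event 7 (Uma +1): Uma: 2 -> 3. State: Uma=3, Zoe=2
Event 8 (Zoe -> Uma, 2): Zoe: 2 -> 0, Uma: 3 -> 5. State: Uma=5, Zoe=0
Event 9 (Zoe +3): Zoe: 0 -> 3. State: Uma=5, Zoe=3
Event 10 (Zoe +4): Zoe: 3 -> 7. State: Uma=5, Zoe=7
Event 11 (Zoe -3): Zoe: 7 -> 4. State: Uma=5, Zoe=4
Event 12 (Zoe -1): Zoe: 4 -> 3. State: Uma=5, Zoe=3

Zoe's final count: 3

Answer: 3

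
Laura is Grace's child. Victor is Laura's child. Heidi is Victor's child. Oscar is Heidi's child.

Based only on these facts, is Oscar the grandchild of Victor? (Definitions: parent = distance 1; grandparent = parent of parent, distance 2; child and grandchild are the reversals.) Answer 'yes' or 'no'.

Reconstructing the parent chain from the given facts:
  Grace -> Laura -> Victor -> Heidi -> Oscar
(each arrow means 'parent of the next')
Positions in the chain (0 = top):
  position of Grace: 0
  position of Laura: 1
  position of Victor: 2
  position of Heidi: 3
  position of Oscar: 4

Oscar is at position 4, Victor is at position 2; signed distance (j - i) = -2.
'grandchild' requires j - i = -2. Actual distance is -2, so the relation HOLDS.

Answer: yes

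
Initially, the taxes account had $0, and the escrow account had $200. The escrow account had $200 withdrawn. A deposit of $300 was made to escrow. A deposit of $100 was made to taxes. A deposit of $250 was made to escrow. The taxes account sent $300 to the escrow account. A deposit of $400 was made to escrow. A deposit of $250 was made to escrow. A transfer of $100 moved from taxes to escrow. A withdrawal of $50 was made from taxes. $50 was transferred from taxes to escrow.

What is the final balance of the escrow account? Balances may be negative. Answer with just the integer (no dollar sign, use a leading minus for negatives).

Answer: 1650

Derivation:
Tracking account balances step by step:
Start: taxes=0, escrow=200
Event 1 (withdraw 200 from escrow): escrow: 200 - 200 = 0. Balances: taxes=0, escrow=0
Event 2 (deposit 300 to escrow): escrow: 0 + 300 = 300. Balances: taxes=0, escrow=300
Event 3 (deposit 100 to taxes): taxes: 0 + 100 = 100. Balances: taxes=100, escrow=300
Event 4 (deposit 250 to escrow): escrow: 300 + 250 = 550. Balances: taxes=100, escrow=550
Event 5 (transfer 300 taxes -> escrow): taxes: 100 - 300 = -200, escrow: 550 + 300 = 850. Balances: taxes=-200, escrow=850
Event 6 (deposit 400 to escrow): escrow: 850 + 400 = 1250. Balances: taxes=-200, escrow=1250
Event 7 (deposit 250 to escrow): escrow: 1250 + 250 = 1500. Balances: taxes=-200, escrow=1500
Event 8 (transfer 100 taxes -> escrow): taxes: -200 - 100 = -300, escrow: 1500 + 100 = 1600. Balances: taxes=-300, escrow=1600
Event 9 (withdraw 50 from taxes): taxes: -300 - 50 = -350. Balances: taxes=-350, escrow=1600
Event 10 (transfer 50 taxes -> escrow): taxes: -350 - 50 = -400, escrow: 1600 + 50 = 1650. Balances: taxes=-400, escrow=1650

Final balance of escrow: 1650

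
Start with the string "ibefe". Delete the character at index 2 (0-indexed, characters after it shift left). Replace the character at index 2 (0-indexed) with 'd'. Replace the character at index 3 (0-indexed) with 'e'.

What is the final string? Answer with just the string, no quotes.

Answer: ibde

Derivation:
Applying each edit step by step:
Start: "ibefe"
Op 1 (delete idx 2 = 'e'): "ibefe" -> "ibfe"
Op 2 (replace idx 2: 'f' -> 'd'): "ibfe" -> "ibde"
Op 3 (replace idx 3: 'e' -> 'e'): "ibde" -> "ibde"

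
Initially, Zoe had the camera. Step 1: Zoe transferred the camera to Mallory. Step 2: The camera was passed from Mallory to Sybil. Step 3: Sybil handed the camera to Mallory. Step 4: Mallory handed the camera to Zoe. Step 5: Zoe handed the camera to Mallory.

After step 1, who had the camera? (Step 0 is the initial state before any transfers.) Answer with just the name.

Answer: Mallory

Derivation:
Tracking the camera holder through step 1:
After step 0 (start): Zoe
After step 1: Mallory

At step 1, the holder is Mallory.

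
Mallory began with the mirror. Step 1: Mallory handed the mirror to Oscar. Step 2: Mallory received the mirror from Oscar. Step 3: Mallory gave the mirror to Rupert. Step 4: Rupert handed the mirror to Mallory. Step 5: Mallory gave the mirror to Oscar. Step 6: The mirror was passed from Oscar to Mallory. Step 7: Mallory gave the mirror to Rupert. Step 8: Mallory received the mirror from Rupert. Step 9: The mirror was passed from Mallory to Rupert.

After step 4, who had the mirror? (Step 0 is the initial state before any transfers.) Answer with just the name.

Answer: Mallory

Derivation:
Tracking the mirror holder through step 4:
After step 0 (start): Mallory
After step 1: Oscar
After step 2: Mallory
After step 3: Rupert
After step 4: Mallory

At step 4, the holder is Mallory.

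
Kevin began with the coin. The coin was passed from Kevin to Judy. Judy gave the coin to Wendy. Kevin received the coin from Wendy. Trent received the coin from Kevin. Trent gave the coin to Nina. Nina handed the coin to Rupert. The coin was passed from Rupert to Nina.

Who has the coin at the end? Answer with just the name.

Answer: Nina

Derivation:
Tracking the coin through each event:
Start: Kevin has the coin.
After event 1: Judy has the coin.
After event 2: Wendy has the coin.
After event 3: Kevin has the coin.
After event 4: Trent has the coin.
After event 5: Nina has the coin.
After event 6: Rupert has the coin.
After event 7: Nina has the coin.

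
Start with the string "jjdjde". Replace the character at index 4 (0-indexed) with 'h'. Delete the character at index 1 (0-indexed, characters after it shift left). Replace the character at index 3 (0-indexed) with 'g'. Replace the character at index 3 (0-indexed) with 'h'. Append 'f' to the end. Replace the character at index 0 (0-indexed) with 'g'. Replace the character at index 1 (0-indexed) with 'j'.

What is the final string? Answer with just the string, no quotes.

Applying each edit step by step:
Start: "jjdjde"
Op 1 (replace idx 4: 'd' -> 'h'): "jjdjde" -> "jjdjhe"
Op 2 (delete idx 1 = 'j'): "jjdjhe" -> "jdjhe"
Op 3 (replace idx 3: 'h' -> 'g'): "jdjhe" -> "jdjge"
Op 4 (replace idx 3: 'g' -> 'h'): "jdjge" -> "jdjhe"
Op 5 (append 'f'): "jdjhe" -> "jdjhef"
Op 6 (replace idx 0: 'j' -> 'g'): "jdjhef" -> "gdjhef"
Op 7 (replace idx 1: 'd' -> 'j'): "gdjhef" -> "gjjhef"

Answer: gjjhef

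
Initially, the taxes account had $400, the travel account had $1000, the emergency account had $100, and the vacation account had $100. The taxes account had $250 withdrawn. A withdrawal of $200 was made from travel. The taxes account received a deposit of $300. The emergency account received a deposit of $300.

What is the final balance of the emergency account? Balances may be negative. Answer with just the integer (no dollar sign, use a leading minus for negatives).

Tracking account balances step by step:
Start: taxes=400, travel=1000, emergency=100, vacation=100
Event 1 (withdraw 250 from taxes): taxes: 400 - 250 = 150. Balances: taxes=150, travel=1000, emergency=100, vacation=100
Event 2 (withdraw 200 from travel): travel: 1000 - 200 = 800. Balances: taxes=150, travel=800, emergency=100, vacation=100
Event 3 (deposit 300 to taxes): taxes: 150 + 300 = 450. Balances: taxes=450, travel=800, emergency=100, vacation=100
Event 4 (deposit 300 to emergency): emergency: 100 + 300 = 400. Balances: taxes=450, travel=800, emergency=400, vacation=100

Final balance of emergency: 400

Answer: 400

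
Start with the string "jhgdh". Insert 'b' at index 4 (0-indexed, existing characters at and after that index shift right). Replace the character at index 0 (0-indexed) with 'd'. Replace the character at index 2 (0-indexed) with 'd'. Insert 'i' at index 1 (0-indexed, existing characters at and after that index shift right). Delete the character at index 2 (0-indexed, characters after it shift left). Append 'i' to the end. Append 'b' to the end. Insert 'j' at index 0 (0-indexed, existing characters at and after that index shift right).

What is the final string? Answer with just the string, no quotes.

Answer: jdiddbhib

Derivation:
Applying each edit step by step:
Start: "jhgdh"
Op 1 (insert 'b' at idx 4): "jhgdh" -> "jhgdbh"
Op 2 (replace idx 0: 'j' -> 'd'): "jhgdbh" -> "dhgdbh"
Op 3 (replace idx 2: 'g' -> 'd'): "dhgdbh" -> "dhddbh"
Op 4 (insert 'i' at idx 1): "dhddbh" -> "dihddbh"
Op 5 (delete idx 2 = 'h'): "dihddbh" -> "diddbh"
Op 6 (append 'i'): "diddbh" -> "diddbhi"
Op 7 (append 'b'): "diddbhi" -> "diddbhib"
Op 8 (insert 'j' at idx 0): "diddbhib" -> "jdiddbhib"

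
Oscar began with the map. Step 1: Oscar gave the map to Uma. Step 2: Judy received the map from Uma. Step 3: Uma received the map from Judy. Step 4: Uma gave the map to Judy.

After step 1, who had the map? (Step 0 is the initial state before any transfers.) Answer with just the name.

Tracking the map holder through step 1:
After step 0 (start): Oscar
After step 1: Uma

At step 1, the holder is Uma.

Answer: Uma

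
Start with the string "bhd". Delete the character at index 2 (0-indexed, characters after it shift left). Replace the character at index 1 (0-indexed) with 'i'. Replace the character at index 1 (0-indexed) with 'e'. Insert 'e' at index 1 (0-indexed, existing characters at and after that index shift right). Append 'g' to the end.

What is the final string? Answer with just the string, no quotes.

Applying each edit step by step:
Start: "bhd"
Op 1 (delete idx 2 = 'd'): "bhd" -> "bh"
Op 2 (replace idx 1: 'h' -> 'i'): "bh" -> "bi"
Op 3 (replace idx 1: 'i' -> 'e'): "bi" -> "be"
Op 4 (insert 'e' at idx 1): "be" -> "bee"
Op 5 (append 'g'): "bee" -> "beeg"

Answer: beeg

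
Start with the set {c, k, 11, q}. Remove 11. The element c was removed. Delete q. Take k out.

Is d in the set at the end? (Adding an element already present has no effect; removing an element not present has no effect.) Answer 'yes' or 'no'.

Tracking the set through each operation:
Start: {11, c, k, q}
Event 1 (remove 11): removed. Set: {c, k, q}
Event 2 (remove c): removed. Set: {k, q}
Event 3 (remove q): removed. Set: {k}
Event 4 (remove k): removed. Set: {}

Final set: {} (size 0)
d is NOT in the final set.

Answer: no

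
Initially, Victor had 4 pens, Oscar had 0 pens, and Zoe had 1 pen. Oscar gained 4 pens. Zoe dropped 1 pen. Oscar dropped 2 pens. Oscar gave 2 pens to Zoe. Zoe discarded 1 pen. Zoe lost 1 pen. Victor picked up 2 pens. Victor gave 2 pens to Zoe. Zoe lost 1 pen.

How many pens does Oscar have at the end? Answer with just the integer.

Tracking counts step by step:
Start: Victor=4, Oscar=0, Zoe=1
Event 1 (Oscar +4): Oscar: 0 -> 4. State: Victor=4, Oscar=4, Zoe=1
Event 2 (Zoe -1): Zoe: 1 -> 0. State: Victor=4, Oscar=4, Zoe=0
Event 3 (Oscar -2): Oscar: 4 -> 2. State: Victor=4, Oscar=2, Zoe=0
Event 4 (Oscar -> Zoe, 2): Oscar: 2 -> 0, Zoe: 0 -> 2. State: Victor=4, Oscar=0, Zoe=2
Event 5 (Zoe -1): Zoe: 2 -> 1. State: Victor=4, Oscar=0, Zoe=1
Event 6 (Zoe -1): Zoe: 1 -> 0. State: Victor=4, Oscar=0, Zoe=0
Event 7 (Victor +2): Victor: 4 -> 6. State: Victor=6, Oscar=0, Zoe=0
Event 8 (Victor -> Zoe, 2): Victor: 6 -> 4, Zoe: 0 -> 2. State: Victor=4, Oscar=0, Zoe=2
Event 9 (Zoe -1): Zoe: 2 -> 1. State: Victor=4, Oscar=0, Zoe=1

Oscar's final count: 0

Answer: 0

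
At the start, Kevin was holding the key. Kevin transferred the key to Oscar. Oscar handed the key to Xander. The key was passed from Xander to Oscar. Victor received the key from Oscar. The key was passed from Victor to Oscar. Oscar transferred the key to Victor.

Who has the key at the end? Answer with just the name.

Answer: Victor

Derivation:
Tracking the key through each event:
Start: Kevin has the key.
After event 1: Oscar has the key.
After event 2: Xander has the key.
After event 3: Oscar has the key.
After event 4: Victor has the key.
After event 5: Oscar has the key.
After event 6: Victor has the key.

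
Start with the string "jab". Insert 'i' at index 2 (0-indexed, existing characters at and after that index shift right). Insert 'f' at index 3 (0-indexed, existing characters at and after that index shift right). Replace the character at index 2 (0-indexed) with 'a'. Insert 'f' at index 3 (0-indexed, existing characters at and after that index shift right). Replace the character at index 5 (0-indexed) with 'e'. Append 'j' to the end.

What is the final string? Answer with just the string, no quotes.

Answer: jaaffej

Derivation:
Applying each edit step by step:
Start: "jab"
Op 1 (insert 'i' at idx 2): "jab" -> "jaib"
Op 2 (insert 'f' at idx 3): "jaib" -> "jaifb"
Op 3 (replace idx 2: 'i' -> 'a'): "jaifb" -> "jaafb"
Op 4 (insert 'f' at idx 3): "jaafb" -> "jaaffb"
Op 5 (replace idx 5: 'b' -> 'e'): "jaaffb" -> "jaaffe"
Op 6 (append 'j'): "jaaffe" -> "jaaffej"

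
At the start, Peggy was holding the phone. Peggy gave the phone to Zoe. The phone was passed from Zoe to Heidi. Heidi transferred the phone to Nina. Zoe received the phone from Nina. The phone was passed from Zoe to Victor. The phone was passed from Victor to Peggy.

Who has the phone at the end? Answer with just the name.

Answer: Peggy

Derivation:
Tracking the phone through each event:
Start: Peggy has the phone.
After event 1: Zoe has the phone.
After event 2: Heidi has the phone.
After event 3: Nina has the phone.
After event 4: Zoe has the phone.
After event 5: Victor has the phone.
After event 6: Peggy has the phone.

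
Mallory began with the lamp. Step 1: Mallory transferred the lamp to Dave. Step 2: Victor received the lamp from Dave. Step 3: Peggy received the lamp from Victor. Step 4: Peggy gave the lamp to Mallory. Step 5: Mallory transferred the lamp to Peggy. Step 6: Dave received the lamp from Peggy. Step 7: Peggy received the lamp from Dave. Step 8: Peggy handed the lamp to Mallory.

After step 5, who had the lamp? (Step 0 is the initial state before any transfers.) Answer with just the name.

Answer: Peggy

Derivation:
Tracking the lamp holder through step 5:
After step 0 (start): Mallory
After step 1: Dave
After step 2: Victor
After step 3: Peggy
After step 4: Mallory
After step 5: Peggy

At step 5, the holder is Peggy.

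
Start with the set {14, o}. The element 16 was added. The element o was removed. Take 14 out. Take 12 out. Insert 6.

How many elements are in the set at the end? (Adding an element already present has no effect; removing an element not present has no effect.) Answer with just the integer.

Answer: 2

Derivation:
Tracking the set through each operation:
Start: {14, o}
Event 1 (add 16): added. Set: {14, 16, o}
Event 2 (remove o): removed. Set: {14, 16}
Event 3 (remove 14): removed. Set: {16}
Event 4 (remove 12): not present, no change. Set: {16}
Event 5 (add 6): added. Set: {16, 6}

Final set: {16, 6} (size 2)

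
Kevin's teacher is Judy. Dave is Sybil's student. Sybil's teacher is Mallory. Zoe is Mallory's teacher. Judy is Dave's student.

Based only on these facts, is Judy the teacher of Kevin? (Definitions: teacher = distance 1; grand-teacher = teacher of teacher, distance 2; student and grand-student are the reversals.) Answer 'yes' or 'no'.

Reconstructing the teacher chain from the given facts:
  Zoe -> Mallory -> Sybil -> Dave -> Judy -> Kevin
(each arrow means 'teacher of the next')
Positions in the chain (0 = top):
  position of Zoe: 0
  position of Mallory: 1
  position of Sybil: 2
  position of Dave: 3
  position of Judy: 4
  position of Kevin: 5

Judy is at position 4, Kevin is at position 5; signed distance (j - i) = 1.
'teacher' requires j - i = 1. Actual distance is 1, so the relation HOLDS.

Answer: yes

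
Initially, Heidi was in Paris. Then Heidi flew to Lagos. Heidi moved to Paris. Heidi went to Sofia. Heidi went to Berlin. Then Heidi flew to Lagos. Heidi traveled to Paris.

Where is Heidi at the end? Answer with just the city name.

Answer: Paris

Derivation:
Tracking Heidi's location:
Start: Heidi is in Paris.
After move 1: Paris -> Lagos. Heidi is in Lagos.
After move 2: Lagos -> Paris. Heidi is in Paris.
After move 3: Paris -> Sofia. Heidi is in Sofia.
After move 4: Sofia -> Berlin. Heidi is in Berlin.
After move 5: Berlin -> Lagos. Heidi is in Lagos.
After move 6: Lagos -> Paris. Heidi is in Paris.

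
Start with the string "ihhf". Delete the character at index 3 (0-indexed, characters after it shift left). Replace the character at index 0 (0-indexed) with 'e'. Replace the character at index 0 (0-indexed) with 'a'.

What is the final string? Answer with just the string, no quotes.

Applying each edit step by step:
Start: "ihhf"
Op 1 (delete idx 3 = 'f'): "ihhf" -> "ihh"
Op 2 (replace idx 0: 'i' -> 'e'): "ihh" -> "ehh"
Op 3 (replace idx 0: 'e' -> 'a'): "ehh" -> "ahh"

Answer: ahh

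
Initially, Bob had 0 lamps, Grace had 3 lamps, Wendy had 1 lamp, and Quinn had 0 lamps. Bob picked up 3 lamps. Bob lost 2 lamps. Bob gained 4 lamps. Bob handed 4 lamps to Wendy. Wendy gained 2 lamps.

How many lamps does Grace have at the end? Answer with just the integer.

Tracking counts step by step:
Start: Bob=0, Grace=3, Wendy=1, Quinn=0
Event 1 (Bob +3): Bob: 0 -> 3. State: Bob=3, Grace=3, Wendy=1, Quinn=0
Event 2 (Bob -2): Bob: 3 -> 1. State: Bob=1, Grace=3, Wendy=1, Quinn=0
Event 3 (Bob +4): Bob: 1 -> 5. State: Bob=5, Grace=3, Wendy=1, Quinn=0
Event 4 (Bob -> Wendy, 4): Bob: 5 -> 1, Wendy: 1 -> 5. State: Bob=1, Grace=3, Wendy=5, Quinn=0
Event 5 (Wendy +2): Wendy: 5 -> 7. State: Bob=1, Grace=3, Wendy=7, Quinn=0

Grace's final count: 3

Answer: 3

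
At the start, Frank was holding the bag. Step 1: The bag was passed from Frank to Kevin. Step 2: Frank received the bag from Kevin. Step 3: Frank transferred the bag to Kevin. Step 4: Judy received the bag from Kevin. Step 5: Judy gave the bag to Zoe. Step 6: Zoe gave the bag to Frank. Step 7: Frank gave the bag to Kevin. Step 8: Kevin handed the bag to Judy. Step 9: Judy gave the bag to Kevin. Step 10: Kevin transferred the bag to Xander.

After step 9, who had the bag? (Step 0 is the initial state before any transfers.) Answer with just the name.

Tracking the bag holder through step 9:
After step 0 (start): Frank
After step 1: Kevin
After step 2: Frank
After step 3: Kevin
After step 4: Judy
After step 5: Zoe
After step 6: Frank
After step 7: Kevin
After step 8: Judy
After step 9: Kevin

At step 9, the holder is Kevin.

Answer: Kevin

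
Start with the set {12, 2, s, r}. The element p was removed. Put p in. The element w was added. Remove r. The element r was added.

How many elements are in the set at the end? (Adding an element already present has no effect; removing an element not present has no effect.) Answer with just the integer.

Tracking the set through each operation:
Start: {12, 2, r, s}
Event 1 (remove p): not present, no change. Set: {12, 2, r, s}
Event 2 (add p): added. Set: {12, 2, p, r, s}
Event 3 (add w): added. Set: {12, 2, p, r, s, w}
Event 4 (remove r): removed. Set: {12, 2, p, s, w}
Event 5 (add r): added. Set: {12, 2, p, r, s, w}

Final set: {12, 2, p, r, s, w} (size 6)

Answer: 6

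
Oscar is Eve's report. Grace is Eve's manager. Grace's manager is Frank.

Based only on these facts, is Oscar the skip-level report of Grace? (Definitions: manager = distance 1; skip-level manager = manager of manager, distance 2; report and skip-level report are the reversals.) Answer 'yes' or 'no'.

Reconstructing the manager chain from the given facts:
  Frank -> Grace -> Eve -> Oscar
(each arrow means 'manager of the next')
Positions in the chain (0 = top):
  position of Frank: 0
  position of Grace: 1
  position of Eve: 2
  position of Oscar: 3

Oscar is at position 3, Grace is at position 1; signed distance (j - i) = -2.
'skip-level report' requires j - i = -2. Actual distance is -2, so the relation HOLDS.

Answer: yes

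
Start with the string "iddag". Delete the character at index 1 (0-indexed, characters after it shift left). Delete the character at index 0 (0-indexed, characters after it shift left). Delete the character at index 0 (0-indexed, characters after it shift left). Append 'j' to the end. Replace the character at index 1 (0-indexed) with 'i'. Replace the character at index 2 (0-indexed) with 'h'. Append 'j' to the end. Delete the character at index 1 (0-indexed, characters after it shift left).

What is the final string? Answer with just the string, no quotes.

Applying each edit step by step:
Start: "iddag"
Op 1 (delete idx 1 = 'd'): "iddag" -> "idag"
Op 2 (delete idx 0 = 'i'): "idag" -> "dag"
Op 3 (delete idx 0 = 'd'): "dag" -> "ag"
Op 4 (append 'j'): "ag" -> "agj"
Op 5 (replace idx 1: 'g' -> 'i'): "agj" -> "aij"
Op 6 (replace idx 2: 'j' -> 'h'): "aij" -> "aih"
Op 7 (append 'j'): "aih" -> "aihj"
Op 8 (delete idx 1 = 'i'): "aihj" -> "ahj"

Answer: ahj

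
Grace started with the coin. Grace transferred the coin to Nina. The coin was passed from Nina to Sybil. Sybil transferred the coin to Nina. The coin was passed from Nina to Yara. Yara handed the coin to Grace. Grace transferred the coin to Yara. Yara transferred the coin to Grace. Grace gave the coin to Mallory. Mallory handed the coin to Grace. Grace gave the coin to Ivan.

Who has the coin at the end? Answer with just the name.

Tracking the coin through each event:
Start: Grace has the coin.
After event 1: Nina has the coin.
After event 2: Sybil has the coin.
After event 3: Nina has the coin.
After event 4: Yara has the coin.
After event 5: Grace has the coin.
After event 6: Yara has the coin.
After event 7: Grace has the coin.
After event 8: Mallory has the coin.
After event 9: Grace has the coin.
After event 10: Ivan has the coin.

Answer: Ivan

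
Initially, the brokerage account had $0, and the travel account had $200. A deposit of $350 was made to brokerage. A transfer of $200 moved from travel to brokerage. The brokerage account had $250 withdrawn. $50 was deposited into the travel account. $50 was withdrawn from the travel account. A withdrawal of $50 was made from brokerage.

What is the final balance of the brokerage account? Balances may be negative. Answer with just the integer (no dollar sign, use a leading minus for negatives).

Tracking account balances step by step:
Start: brokerage=0, travel=200
Event 1 (deposit 350 to brokerage): brokerage: 0 + 350 = 350. Balances: brokerage=350, travel=200
Event 2 (transfer 200 travel -> brokerage): travel: 200 - 200 = 0, brokerage: 350 + 200 = 550. Balances: brokerage=550, travel=0
Event 3 (withdraw 250 from brokerage): brokerage: 550 - 250 = 300. Balances: brokerage=300, travel=0
Event 4 (deposit 50 to travel): travel: 0 + 50 = 50. Balances: brokerage=300, travel=50
Event 5 (withdraw 50 from travel): travel: 50 - 50 = 0. Balances: brokerage=300, travel=0
Event 6 (withdraw 50 from brokerage): brokerage: 300 - 50 = 250. Balances: brokerage=250, travel=0

Final balance of brokerage: 250

Answer: 250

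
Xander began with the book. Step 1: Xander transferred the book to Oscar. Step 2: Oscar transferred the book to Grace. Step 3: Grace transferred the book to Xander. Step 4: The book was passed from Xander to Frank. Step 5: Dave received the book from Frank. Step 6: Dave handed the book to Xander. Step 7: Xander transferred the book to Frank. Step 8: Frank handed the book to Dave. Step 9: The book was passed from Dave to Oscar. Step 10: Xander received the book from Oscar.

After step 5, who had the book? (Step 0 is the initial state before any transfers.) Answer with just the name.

Tracking the book holder through step 5:
After step 0 (start): Xander
After step 1: Oscar
After step 2: Grace
After step 3: Xander
After step 4: Frank
After step 5: Dave

At step 5, the holder is Dave.

Answer: Dave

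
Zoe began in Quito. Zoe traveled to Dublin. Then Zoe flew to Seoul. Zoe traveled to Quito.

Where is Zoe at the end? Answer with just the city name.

Answer: Quito

Derivation:
Tracking Zoe's location:
Start: Zoe is in Quito.
After move 1: Quito -> Dublin. Zoe is in Dublin.
After move 2: Dublin -> Seoul. Zoe is in Seoul.
After move 3: Seoul -> Quito. Zoe is in Quito.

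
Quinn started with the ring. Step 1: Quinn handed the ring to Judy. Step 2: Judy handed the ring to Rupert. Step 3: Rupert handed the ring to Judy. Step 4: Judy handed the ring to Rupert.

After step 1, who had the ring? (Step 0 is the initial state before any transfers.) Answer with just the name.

Tracking the ring holder through step 1:
After step 0 (start): Quinn
After step 1: Judy

At step 1, the holder is Judy.

Answer: Judy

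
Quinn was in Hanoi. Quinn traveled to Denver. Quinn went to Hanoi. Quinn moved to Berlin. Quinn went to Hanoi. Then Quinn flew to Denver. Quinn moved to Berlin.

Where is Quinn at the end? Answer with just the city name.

Answer: Berlin

Derivation:
Tracking Quinn's location:
Start: Quinn is in Hanoi.
After move 1: Hanoi -> Denver. Quinn is in Denver.
After move 2: Denver -> Hanoi. Quinn is in Hanoi.
After move 3: Hanoi -> Berlin. Quinn is in Berlin.
After move 4: Berlin -> Hanoi. Quinn is in Hanoi.
After move 5: Hanoi -> Denver. Quinn is in Denver.
After move 6: Denver -> Berlin. Quinn is in Berlin.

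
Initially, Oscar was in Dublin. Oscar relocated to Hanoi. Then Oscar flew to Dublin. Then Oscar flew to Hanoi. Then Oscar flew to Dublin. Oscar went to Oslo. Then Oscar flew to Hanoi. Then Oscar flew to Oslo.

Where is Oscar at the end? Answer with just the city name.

Answer: Oslo

Derivation:
Tracking Oscar's location:
Start: Oscar is in Dublin.
After move 1: Dublin -> Hanoi. Oscar is in Hanoi.
After move 2: Hanoi -> Dublin. Oscar is in Dublin.
After move 3: Dublin -> Hanoi. Oscar is in Hanoi.
After move 4: Hanoi -> Dublin. Oscar is in Dublin.
After move 5: Dublin -> Oslo. Oscar is in Oslo.
After move 6: Oslo -> Hanoi. Oscar is in Hanoi.
After move 7: Hanoi -> Oslo. Oscar is in Oslo.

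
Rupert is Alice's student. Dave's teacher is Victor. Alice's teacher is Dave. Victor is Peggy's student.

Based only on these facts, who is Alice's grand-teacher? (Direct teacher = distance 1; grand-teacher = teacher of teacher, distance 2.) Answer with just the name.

Answer: Victor

Derivation:
Reconstructing the teacher chain from the given facts:
  Peggy -> Victor -> Dave -> Alice -> Rupert
(each arrow means 'teacher of the next')
Positions in the chain (0 = top):
  position of Peggy: 0
  position of Victor: 1
  position of Dave: 2
  position of Alice: 3
  position of Rupert: 4

Alice is at position 3; the grand-teacher is 2 steps up the chain, i.e. position 1: Victor.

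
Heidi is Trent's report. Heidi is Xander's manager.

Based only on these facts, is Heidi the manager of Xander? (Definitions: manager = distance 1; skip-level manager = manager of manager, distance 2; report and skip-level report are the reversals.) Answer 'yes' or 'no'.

Answer: yes

Derivation:
Reconstructing the manager chain from the given facts:
  Trent -> Heidi -> Xander
(each arrow means 'manager of the next')
Positions in the chain (0 = top):
  position of Trent: 0
  position of Heidi: 1
  position of Xander: 2

Heidi is at position 1, Xander is at position 2; signed distance (j - i) = 1.
'manager' requires j - i = 1. Actual distance is 1, so the relation HOLDS.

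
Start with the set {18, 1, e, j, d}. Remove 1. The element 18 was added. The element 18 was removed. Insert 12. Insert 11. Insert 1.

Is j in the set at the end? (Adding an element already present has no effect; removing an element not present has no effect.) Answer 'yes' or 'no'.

Answer: yes

Derivation:
Tracking the set through each operation:
Start: {1, 18, d, e, j}
Event 1 (remove 1): removed. Set: {18, d, e, j}
Event 2 (add 18): already present, no change. Set: {18, d, e, j}
Event 3 (remove 18): removed. Set: {d, e, j}
Event 4 (add 12): added. Set: {12, d, e, j}
Event 5 (add 11): added. Set: {11, 12, d, e, j}
Event 6 (add 1): added. Set: {1, 11, 12, d, e, j}

Final set: {1, 11, 12, d, e, j} (size 6)
j is in the final set.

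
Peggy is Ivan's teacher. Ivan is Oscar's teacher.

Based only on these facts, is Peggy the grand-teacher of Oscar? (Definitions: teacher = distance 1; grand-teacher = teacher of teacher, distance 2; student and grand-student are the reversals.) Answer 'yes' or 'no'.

Reconstructing the teacher chain from the given facts:
  Peggy -> Ivan -> Oscar
(each arrow means 'teacher of the next')
Positions in the chain (0 = top):
  position of Peggy: 0
  position of Ivan: 1
  position of Oscar: 2

Peggy is at position 0, Oscar is at position 2; signed distance (j - i) = 2.
'grand-teacher' requires j - i = 2. Actual distance is 2, so the relation HOLDS.

Answer: yes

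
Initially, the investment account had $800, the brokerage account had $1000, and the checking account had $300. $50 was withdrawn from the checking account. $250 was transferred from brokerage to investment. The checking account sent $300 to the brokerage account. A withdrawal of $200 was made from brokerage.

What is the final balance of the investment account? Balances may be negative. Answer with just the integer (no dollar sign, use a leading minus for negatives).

Tracking account balances step by step:
Start: investment=800, brokerage=1000, checking=300
Event 1 (withdraw 50 from checking): checking: 300 - 50 = 250. Balances: investment=800, brokerage=1000, checking=250
Event 2 (transfer 250 brokerage -> investment): brokerage: 1000 - 250 = 750, investment: 800 + 250 = 1050. Balances: investment=1050, brokerage=750, checking=250
Event 3 (transfer 300 checking -> brokerage): checking: 250 - 300 = -50, brokerage: 750 + 300 = 1050. Balances: investment=1050, brokerage=1050, checking=-50
Event 4 (withdraw 200 from brokerage): brokerage: 1050 - 200 = 850. Balances: investment=1050, brokerage=850, checking=-50

Final balance of investment: 1050

Answer: 1050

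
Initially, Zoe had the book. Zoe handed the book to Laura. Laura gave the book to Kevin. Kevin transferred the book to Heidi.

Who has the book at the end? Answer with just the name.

Answer: Heidi

Derivation:
Tracking the book through each event:
Start: Zoe has the book.
After event 1: Laura has the book.
After event 2: Kevin has the book.
After event 3: Heidi has the book.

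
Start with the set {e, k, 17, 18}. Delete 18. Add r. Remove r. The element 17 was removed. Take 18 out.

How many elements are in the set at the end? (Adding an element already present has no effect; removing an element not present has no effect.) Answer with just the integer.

Answer: 2

Derivation:
Tracking the set through each operation:
Start: {17, 18, e, k}
Event 1 (remove 18): removed. Set: {17, e, k}
Event 2 (add r): added. Set: {17, e, k, r}
Event 3 (remove r): removed. Set: {17, e, k}
Event 4 (remove 17): removed. Set: {e, k}
Event 5 (remove 18): not present, no change. Set: {e, k}

Final set: {e, k} (size 2)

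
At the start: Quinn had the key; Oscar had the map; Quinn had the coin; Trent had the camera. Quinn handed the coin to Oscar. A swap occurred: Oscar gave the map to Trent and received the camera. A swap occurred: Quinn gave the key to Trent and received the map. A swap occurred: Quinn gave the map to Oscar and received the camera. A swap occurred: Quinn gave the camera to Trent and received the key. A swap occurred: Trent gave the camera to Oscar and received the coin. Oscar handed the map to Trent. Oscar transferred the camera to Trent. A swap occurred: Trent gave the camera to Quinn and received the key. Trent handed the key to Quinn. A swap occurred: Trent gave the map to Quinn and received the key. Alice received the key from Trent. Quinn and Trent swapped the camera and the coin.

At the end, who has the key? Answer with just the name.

Tracking all object holders:
Start: key:Quinn, map:Oscar, coin:Quinn, camera:Trent
Event 1 (give coin: Quinn -> Oscar). State: key:Quinn, map:Oscar, coin:Oscar, camera:Trent
Event 2 (swap map<->camera: now map:Trent, camera:Oscar). State: key:Quinn, map:Trent, coin:Oscar, camera:Oscar
Event 3 (swap key<->map: now key:Trent, map:Quinn). State: key:Trent, map:Quinn, coin:Oscar, camera:Oscar
Event 4 (swap map<->camera: now map:Oscar, camera:Quinn). State: key:Trent, map:Oscar, coin:Oscar, camera:Quinn
Event 5 (swap camera<->key: now camera:Trent, key:Quinn). State: key:Quinn, map:Oscar, coin:Oscar, camera:Trent
Event 6 (swap camera<->coin: now camera:Oscar, coin:Trent). State: key:Quinn, map:Oscar, coin:Trent, camera:Oscar
Event 7 (give map: Oscar -> Trent). State: key:Quinn, map:Trent, coin:Trent, camera:Oscar
Event 8 (give camera: Oscar -> Trent). State: key:Quinn, map:Trent, coin:Trent, camera:Trent
Event 9 (swap camera<->key: now camera:Quinn, key:Trent). State: key:Trent, map:Trent, coin:Trent, camera:Quinn
Event 10 (give key: Trent -> Quinn). State: key:Quinn, map:Trent, coin:Trent, camera:Quinn
Event 11 (swap map<->key: now map:Quinn, key:Trent). State: key:Trent, map:Quinn, coin:Trent, camera:Quinn
Event 12 (give key: Trent -> Alice). State: key:Alice, map:Quinn, coin:Trent, camera:Quinn
Event 13 (swap camera<->coin: now camera:Trent, coin:Quinn). State: key:Alice, map:Quinn, coin:Quinn, camera:Trent

Final state: key:Alice, map:Quinn, coin:Quinn, camera:Trent
The key is held by Alice.

Answer: Alice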